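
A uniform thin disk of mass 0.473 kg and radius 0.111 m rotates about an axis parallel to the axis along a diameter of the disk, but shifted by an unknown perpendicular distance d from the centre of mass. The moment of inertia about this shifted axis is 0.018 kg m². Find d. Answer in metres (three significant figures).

0.187

About the centre-of-mass axis, I_cm = (1/4)MR² = (1/4)(0.473)(0.111)² = 0.001457 kg m².
Parallel axis theorem: I = I_cm + Md², so Md² = 0.018 − 0.001457 = 0.016543 kg m².
d = √(0.016543 / 0.473) = 0.18702 m.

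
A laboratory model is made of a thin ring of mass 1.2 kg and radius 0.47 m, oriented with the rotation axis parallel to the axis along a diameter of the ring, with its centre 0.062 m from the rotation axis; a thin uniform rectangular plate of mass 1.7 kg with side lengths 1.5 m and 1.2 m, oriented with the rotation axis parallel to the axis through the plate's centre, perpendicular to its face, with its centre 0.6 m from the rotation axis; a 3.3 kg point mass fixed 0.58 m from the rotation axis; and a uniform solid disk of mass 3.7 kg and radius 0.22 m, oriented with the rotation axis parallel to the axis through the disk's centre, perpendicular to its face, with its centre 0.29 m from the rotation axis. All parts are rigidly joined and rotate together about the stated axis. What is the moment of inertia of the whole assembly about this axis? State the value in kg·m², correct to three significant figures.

Thin ring: I_cm = (1/2)MR² = (1/2)(1.2)(0.47)² = 0.13254 kg·m²; centre at d = 0.062 m, so I = I_cm + Md² gives I = 0.13254 + (1.2)(0.062)² = 0.13715 kg·m².
Rectangular plate: I_cm = (1/12)M(a²+b²) = (1/12)(1.7)[(1.5)² + (1.2)²] = 0.52275 kg·m²; centre at d = 0.6 m, so I = I_cm + Md² gives I = 0.52275 + (1.7)(0.6)² = 1.1347 kg·m².
Point mass: I_cm = 0; centre at d = 0.58 m, so I = I_cm + Md² gives I = 0 + (3.3)(0.58)² = 1.1101 kg·m².
Solid disk: I_cm = (1/2)MR² = (1/2)(3.7)(0.22)² = 0.08954 kg·m²; centre at d = 0.29 m, so I = I_cm + Md² gives I = 0.08954 + (3.7)(0.29)² = 0.40071 kg·m².
Total I = 0.13715 + 1.1347 + 1.1101 + 0.40071 = 2.7827 kg·m².

2.78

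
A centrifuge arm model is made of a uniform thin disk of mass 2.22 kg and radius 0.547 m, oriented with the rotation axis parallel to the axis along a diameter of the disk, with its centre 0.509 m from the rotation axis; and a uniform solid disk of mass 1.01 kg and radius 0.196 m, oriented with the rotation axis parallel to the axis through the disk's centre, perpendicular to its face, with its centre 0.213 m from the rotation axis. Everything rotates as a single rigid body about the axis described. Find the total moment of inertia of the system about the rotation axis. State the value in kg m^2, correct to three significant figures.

Thin disk: I_cm = (1/4)MR² = (1/4)(2.22)(0.547)² = 0.16606 kg m^2; centre at d = 0.509 m, so the parallel axis theorem gives I = 0.16606 + (2.22)(0.509)² = 0.74122 kg m^2.
Solid disk: I_cm = (1/2)MR² = (1/2)(1.01)(0.196)² = 0.0194 kg m^2; centre at d = 0.213 m, so the parallel axis theorem gives I = 0.0194 + (1.01)(0.213)² = 0.065223 kg m^2.
Total I = 0.74122 + 0.065223 = 0.80644 kg m^2.

0.806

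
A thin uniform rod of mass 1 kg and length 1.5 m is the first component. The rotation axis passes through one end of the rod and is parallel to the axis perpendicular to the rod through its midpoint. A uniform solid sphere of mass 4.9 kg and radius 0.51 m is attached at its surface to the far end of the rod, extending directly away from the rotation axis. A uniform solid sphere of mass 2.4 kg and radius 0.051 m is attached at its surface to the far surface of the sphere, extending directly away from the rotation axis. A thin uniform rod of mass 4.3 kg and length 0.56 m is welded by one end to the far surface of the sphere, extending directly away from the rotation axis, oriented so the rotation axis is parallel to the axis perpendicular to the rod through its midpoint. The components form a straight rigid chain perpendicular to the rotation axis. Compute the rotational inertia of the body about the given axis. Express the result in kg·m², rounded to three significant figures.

Thin rod: I_cm = (1/12)ML² = (1/12)(1)(1.5)² = 0.1875 kg·m²; centre at d = 0.75 m, so I = I_cm + Md² gives I = 0.1875 + (1)(0.75)² = 0.75 kg·m².
Solid sphere: I_cm = (2/5)MR² = (2/5)(4.9)(0.51)² = 0.5098 kg·m²; centre at d = 0.75 + 0.75 + 0.51 = 2.01 m, so I = I_cm + Md² gives I = 0.5098 + (4.9)(2.01)² = 20.306 kg·m².
Solid sphere: I_cm = (2/5)MR² = (2/5)(2.4)(0.051)² = 0.002497 kg·m²; centre at d = 0.75 + 0.75 + 0.51 + 0.51 + 0.051 = 2.571 m, so I = I_cm + Md² gives I = 0.002497 + (2.4)(2.571)² = 15.867 kg·m².
Thin rod: I_cm = (1/12)ML² = (1/12)(4.3)(0.56)² = 0.11237 kg·m²; centre at d = 0.75 + 0.75 + 0.51 + 0.51 + 0.051 + 0.051 + 0.28 = 2.902 m, so I = I_cm + Md² gives I = 0.11237 + (4.3)(2.902)² = 36.325 kg·m².
Total I = 0.75 + 20.306 + 15.867 + 36.325 = 73.248 kg·m².

73.2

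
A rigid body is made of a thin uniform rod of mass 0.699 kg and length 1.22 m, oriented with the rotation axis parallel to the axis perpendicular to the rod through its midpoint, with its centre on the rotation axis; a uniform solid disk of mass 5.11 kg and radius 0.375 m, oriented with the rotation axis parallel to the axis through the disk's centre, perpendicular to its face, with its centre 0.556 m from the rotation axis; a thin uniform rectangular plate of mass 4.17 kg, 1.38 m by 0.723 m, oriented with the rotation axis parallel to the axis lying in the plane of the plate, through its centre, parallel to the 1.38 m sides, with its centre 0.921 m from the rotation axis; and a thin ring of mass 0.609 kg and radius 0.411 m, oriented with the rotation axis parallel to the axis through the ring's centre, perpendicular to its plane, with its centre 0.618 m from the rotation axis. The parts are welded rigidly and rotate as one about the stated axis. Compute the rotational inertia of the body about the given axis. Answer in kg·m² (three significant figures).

Thin rod: I_cm = (1/12)ML² = (1/12)(0.699)(1.22)² = 0.086699 kg·m²; axis through the centre, so I = 0.086699 kg·m².
Solid disk: I_cm = (1/2)MR² = (1/2)(5.11)(0.375)² = 0.3593 kg·m²; centre at d = 0.556 m, so I = I_cm + Md² gives I = 0.3593 + (5.11)(0.556)² = 1.939 kg·m².
Rectangular plate: I_cm = (1/12)Mb² = (1/12)(4.17)(0.723)² = 0.18165 kg·m²; centre at d = 0.921 m, so I = I_cm + Md² gives I = 0.18165 + (4.17)(0.921)² = 3.7188 kg·m².
Thin ring: I_cm = MR² = (0.609)(0.411)² = 0.10287 kg·m²; centre at d = 0.618 m, so I = I_cm + Md² gives I = 0.10287 + (0.609)(0.618)² = 0.33546 kg·m².
Total I = 0.086699 + 1.939 + 3.7188 + 0.33546 = 6.08 kg·m².

6.08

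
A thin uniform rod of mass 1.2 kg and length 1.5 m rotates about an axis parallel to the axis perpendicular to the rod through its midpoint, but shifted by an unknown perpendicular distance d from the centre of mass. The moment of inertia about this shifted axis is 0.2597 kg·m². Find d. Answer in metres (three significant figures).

About the centre-of-mass axis, I_cm = (1/12)ML² = (1/12)(1.2)(1.5)² = 0.225 kg·m².
Parallel axis theorem: I = I_cm + Md², so Md² = 0.2597 − 0.225 = 0.0347 kg·m².
d = √(0.0347 / 1.2) = 0.17005 m.

0.170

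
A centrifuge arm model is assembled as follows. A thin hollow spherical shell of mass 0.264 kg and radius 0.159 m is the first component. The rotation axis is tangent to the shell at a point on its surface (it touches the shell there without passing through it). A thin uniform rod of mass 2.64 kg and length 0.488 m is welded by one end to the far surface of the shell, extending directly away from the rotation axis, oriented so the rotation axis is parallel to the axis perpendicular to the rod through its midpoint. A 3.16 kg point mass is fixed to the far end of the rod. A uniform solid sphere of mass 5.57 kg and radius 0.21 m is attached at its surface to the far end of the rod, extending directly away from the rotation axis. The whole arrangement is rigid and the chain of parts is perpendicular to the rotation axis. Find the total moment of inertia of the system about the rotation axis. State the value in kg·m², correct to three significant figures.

Spherical shell: I_cm = (2/3)MR² = (2/3)(0.264)(0.159)² = 0.0044495 kg·m²; centre at d = 0.159 m, so I = I_cm + Md² gives I = 0.0044495 + (0.264)(0.159)² = 0.011124 kg·m².
Thin rod: I_cm = (1/12)ML² = (1/12)(2.64)(0.488)² = 0.052392 kg·m²; centre at d = 0.159 + 0.159 + 0.244 = 0.562 m, so I = I_cm + Md² gives I = 0.052392 + (2.64)(0.562)² = 0.88622 kg·m².
Point mass: I_cm = 0; centre at d = 0.159 + 0.159 + 0.244 + 0.244 = 0.806 m, so I = I_cm + Md² gives I = 0 + (3.16)(0.806)² = 2.0528 kg·m².
Solid sphere: I_cm = (2/5)MR² = (2/5)(5.57)(0.21)² = 0.098255 kg·m²; centre at d = 0.159 + 0.159 + 0.244 + 0.244 + 0.21 = 1.016 m, so I = I_cm + Md² gives I = 0.098255 + (5.57)(1.016)² = 5.8479 kg·m².
Total I = 0.011124 + 0.88622 + 2.0528 + 5.8479 = 8.7981 kg·m².

8.80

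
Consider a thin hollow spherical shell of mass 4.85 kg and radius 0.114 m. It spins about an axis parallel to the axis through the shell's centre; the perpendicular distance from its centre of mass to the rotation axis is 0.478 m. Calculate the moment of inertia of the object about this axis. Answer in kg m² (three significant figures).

I_cm = (2/3)MR² = (2/3)(4.85)(0.114)² = 0.04202 kg m²; centre at d = 0.478 m, so the parallel axis theorem gives I = 0.04202 + (4.85)(0.478)² = 1.1502 kg m².

1.15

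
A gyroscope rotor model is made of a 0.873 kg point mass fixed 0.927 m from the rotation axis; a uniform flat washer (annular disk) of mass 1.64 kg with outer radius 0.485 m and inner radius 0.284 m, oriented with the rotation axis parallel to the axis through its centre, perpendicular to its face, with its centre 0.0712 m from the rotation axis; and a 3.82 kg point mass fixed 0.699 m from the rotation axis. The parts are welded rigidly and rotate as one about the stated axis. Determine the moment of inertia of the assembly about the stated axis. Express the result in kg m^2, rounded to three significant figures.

2.88

Point mass: I_cm = 0; centre at d = 0.927 m, so the parallel axis theorem gives I = 0 + (0.873)(0.927)² = 0.75019 kg m^2.
Annular disk: I_cm = (1/2)M(R²+r²) = (1/2)(1.64)[(0.485)² + (0.284)²] = 0.25902 kg m^2; centre at d = 0.0712 m, so the parallel axis theorem gives I = 0.25902 + (1.64)(0.0712)² = 0.26734 kg m^2.
Point mass: I_cm = 0; centre at d = 0.699 m, so the parallel axis theorem gives I = 0 + (3.82)(0.699)² = 1.8665 kg m^2.
Total I = 0.75019 + 0.26734 + 1.8665 = 2.884 kg m^2.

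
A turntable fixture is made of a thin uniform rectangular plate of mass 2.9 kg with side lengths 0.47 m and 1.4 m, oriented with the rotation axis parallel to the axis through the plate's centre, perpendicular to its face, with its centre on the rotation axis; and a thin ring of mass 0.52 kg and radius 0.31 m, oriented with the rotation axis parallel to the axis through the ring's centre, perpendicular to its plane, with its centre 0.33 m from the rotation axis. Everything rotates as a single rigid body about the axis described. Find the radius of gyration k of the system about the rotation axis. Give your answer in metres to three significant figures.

Rectangular plate: I_cm = (1/12)M(a²+b²) = (1/12)(2.9)[(0.47)² + (1.4)²] = 0.52705 kg m²; axis through the centre, so I = 0.52705 kg m².
Thin ring: I_cm = MR² = (0.52)(0.31)² = 0.049972 kg m²; centre at d = 0.33 m, so the parallel axis theorem gives I = 0.049972 + (0.52)(0.33)² = 0.1066 kg m².
Total I = 0.63365 kg m²; total mass M = 3.42 kg.
k = √(I/M) = √(0.63365/3.42) = 0.43044 m.

0.430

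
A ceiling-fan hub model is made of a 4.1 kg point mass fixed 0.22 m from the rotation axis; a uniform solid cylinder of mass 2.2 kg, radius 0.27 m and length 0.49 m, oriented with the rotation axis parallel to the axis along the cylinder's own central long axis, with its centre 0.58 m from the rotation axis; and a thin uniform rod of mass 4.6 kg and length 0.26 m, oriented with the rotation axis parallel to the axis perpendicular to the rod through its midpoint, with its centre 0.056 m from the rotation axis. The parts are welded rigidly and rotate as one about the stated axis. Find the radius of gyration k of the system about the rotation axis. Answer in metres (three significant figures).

0.312

Point mass: I_cm = 0; centre at d = 0.22 m, so the parallel axis theorem gives I = 0 + (4.1)(0.22)² = 0.19844 kg m².
Solid cylinder: I_cm = (1/2)MR² = (1/2)(2.2)(0.27)² = 0.08019 kg m²; centre at d = 0.58 m, so the parallel axis theorem gives I = 0.08019 + (2.2)(0.58)² = 0.82027 kg m².
Thin rod: I_cm = (1/12)ML² = (1/12)(4.6)(0.26)² = 0.025913 kg m²; centre at d = 0.056 m, so the parallel axis theorem gives I = 0.025913 + (4.6)(0.056)² = 0.040339 kg m².
Total I = 1.059 kg m²; total mass M = 10.9 kg.
k = √(I/M) = √(1.059/10.9) = 0.31171 m.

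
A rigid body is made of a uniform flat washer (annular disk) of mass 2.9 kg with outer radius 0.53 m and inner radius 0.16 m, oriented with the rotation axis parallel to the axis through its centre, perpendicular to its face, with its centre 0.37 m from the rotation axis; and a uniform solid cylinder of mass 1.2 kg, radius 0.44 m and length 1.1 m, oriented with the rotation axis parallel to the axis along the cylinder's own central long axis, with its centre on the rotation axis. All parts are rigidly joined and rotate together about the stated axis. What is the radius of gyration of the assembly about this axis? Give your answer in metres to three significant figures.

Annular disk: I_cm = (1/2)M(R²+r²) = (1/2)(2.9)[(0.53)² + (0.16)²] = 0.44443 kg m²; centre at d = 0.37 m, so the parallel axis theorem gives I = 0.44443 + (2.9)(0.37)² = 0.84144 kg m².
Solid cylinder: I_cm = (1/2)MR² = (1/2)(1.2)(0.44)² = 0.11616 kg m²; axis through the centre, so I = 0.11616 kg m².
Total I = 0.95759 kg m²; total mass M = 4.1 kg.
k = √(I/M) = √(0.95759/4.1) = 0.48328 m.

0.483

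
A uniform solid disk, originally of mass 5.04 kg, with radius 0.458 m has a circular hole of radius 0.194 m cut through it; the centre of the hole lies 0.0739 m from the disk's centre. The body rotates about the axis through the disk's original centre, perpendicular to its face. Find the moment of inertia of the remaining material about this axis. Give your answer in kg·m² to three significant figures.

0.507

Unpierced body about its centre: I₀ = (1/2)MR² = (1/2)(5.04)(0.458)² = 0.52861 kg·m².
The removed disk has mass m = M·(r/R)² = (5.04)(0.194/0.458)² = 0.90428 kg (same uniform areal density).
Its moment of inertia about the rotation axis (parallel-axis theorem): I_hole = (1/2)mr² + md² = (1/2)(0.90428)(0.194)² + (0.90428)(0.0739)² = 0.021955 kg·m².
Treating the hole as negative mass, I = I₀ − I_hole = 0.52861 − 0.021955 = 0.50665 kg·m².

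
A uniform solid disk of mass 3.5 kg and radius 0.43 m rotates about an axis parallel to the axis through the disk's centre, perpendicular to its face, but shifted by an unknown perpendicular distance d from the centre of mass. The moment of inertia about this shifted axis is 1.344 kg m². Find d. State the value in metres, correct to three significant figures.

0.540

About the centre-of-mass axis, I_cm = (1/2)MR² = (1/2)(3.5)(0.43)² = 0.32357 kg m².
Parallel axis theorem: I = I_cm + Md², so Md² = 1.344 − 0.32357 = 1.0204 kg m².
d = √(1.0204 / 3.5) = 0.53995 m.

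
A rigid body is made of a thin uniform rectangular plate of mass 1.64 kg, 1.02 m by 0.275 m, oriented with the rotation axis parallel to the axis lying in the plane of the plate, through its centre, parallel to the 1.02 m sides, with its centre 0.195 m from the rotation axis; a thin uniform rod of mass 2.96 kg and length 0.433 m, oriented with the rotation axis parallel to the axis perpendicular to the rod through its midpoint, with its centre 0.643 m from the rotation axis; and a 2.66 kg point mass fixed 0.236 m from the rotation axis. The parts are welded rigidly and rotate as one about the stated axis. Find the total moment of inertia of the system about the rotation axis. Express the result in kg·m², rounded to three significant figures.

1.49

Rectangular plate: I_cm = (1/12)Mb² = (1/12)(1.64)(0.275)² = 0.010335 kg·m²; centre at d = 0.195 m, so the parallel axis theorem gives I = 0.010335 + (1.64)(0.195)² = 0.072696 kg·m².
Thin rod: I_cm = (1/12)ML² = (1/12)(2.96)(0.433)² = 0.046247 kg·m²; centre at d = 0.643 m, so the parallel axis theorem gives I = 0.046247 + (2.96)(0.643)² = 1.2701 kg·m².
Point mass: I_cm = 0; centre at d = 0.236 m, so the parallel axis theorem gives I = 0 + (2.66)(0.236)² = 0.14815 kg·m².
Total I = 0.072696 + 1.2701 + 0.14815 = 1.4909 kg·m².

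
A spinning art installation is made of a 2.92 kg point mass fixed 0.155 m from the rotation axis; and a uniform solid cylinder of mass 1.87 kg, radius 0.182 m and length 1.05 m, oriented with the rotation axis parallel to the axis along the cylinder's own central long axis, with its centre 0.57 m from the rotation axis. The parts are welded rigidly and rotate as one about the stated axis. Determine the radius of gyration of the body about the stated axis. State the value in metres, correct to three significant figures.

Point mass: I_cm = 0; centre at d = 0.155 m, so the parallel axis theorem gives I = 0 + (2.92)(0.155)² = 0.070153 kg m².
Solid cylinder: I_cm = (1/2)MR² = (1/2)(1.87)(0.182)² = 0.030971 kg m²; centre at d = 0.57 m, so the parallel axis theorem gives I = 0.030971 + (1.87)(0.57)² = 0.63853 kg m².
Total I = 0.70869 kg m²; total mass M = 4.79 kg.
k = √(I/M) = √(0.70869/4.79) = 0.38464 m.

0.385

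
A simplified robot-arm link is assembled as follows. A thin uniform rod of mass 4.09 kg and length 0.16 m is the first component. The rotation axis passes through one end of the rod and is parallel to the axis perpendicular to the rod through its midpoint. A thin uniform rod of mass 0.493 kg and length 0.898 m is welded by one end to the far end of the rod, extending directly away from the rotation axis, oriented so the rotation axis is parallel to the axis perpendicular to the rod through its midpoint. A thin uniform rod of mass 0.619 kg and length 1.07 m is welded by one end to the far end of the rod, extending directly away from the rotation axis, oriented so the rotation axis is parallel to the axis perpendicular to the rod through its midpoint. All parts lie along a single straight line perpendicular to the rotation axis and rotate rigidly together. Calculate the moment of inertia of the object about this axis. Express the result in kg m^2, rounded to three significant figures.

Thin rod: I_cm = (1/12)ML² = (1/12)(4.09)(0.16)² = 0.0087253 kg m^2; centre at d = 0.08 m, so the parallel axis theorem gives I = 0.0087253 + (4.09)(0.08)² = 0.034901 kg m^2.
Thin rod: I_cm = (1/12)ML² = (1/12)(0.493)(0.898)² = 0.03313 kg m^2; centre at d = 0.08 + 0.08 + 0.449 = 0.609 m, so the parallel axis theorem gives I = 0.03313 + (0.493)(0.609)² = 0.21597 kg m^2.
Thin rod: I_cm = (1/12)ML² = (1/12)(0.619)(1.07)² = 0.059058 kg m^2; centre at d = 0.08 + 0.08 + 0.449 + 0.449 + 0.535 = 1.593 m, so the parallel axis theorem gives I = 0.059058 + (0.619)(1.593)² = 1.6299 kg m^2.
Total I = 0.034901 + 0.21597 + 1.6299 = 1.8807 kg m^2.

1.88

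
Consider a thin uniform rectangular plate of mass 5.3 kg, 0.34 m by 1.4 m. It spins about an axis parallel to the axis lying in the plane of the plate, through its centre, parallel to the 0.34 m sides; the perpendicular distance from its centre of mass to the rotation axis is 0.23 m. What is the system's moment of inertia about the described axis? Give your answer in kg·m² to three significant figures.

I_cm = (1/12)Mb² = (1/12)(5.3)(1.4)² = 0.86567 kg·m²; centre at d = 0.23 m, so the parallel axis theorem gives I = 0.86567 + (5.3)(0.23)² = 1.146 kg·m².

1.15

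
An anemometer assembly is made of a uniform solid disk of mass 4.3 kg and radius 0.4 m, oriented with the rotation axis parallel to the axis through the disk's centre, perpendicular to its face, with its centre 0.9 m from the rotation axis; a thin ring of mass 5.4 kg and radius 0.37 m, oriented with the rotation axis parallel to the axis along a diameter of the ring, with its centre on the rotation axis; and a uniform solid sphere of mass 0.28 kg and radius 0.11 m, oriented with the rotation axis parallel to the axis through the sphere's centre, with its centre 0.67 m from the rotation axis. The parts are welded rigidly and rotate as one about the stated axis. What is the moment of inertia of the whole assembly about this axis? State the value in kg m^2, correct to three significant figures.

4.32

Solid disk: I_cm = (1/2)MR² = (1/2)(4.3)(0.4)² = 0.344 kg m^2; centre at d = 0.9 m, so the parallel axis theorem gives I = 0.344 + (4.3)(0.9)² = 3.827 kg m^2.
Thin ring: I_cm = (1/2)MR² = (1/2)(5.4)(0.37)² = 0.36963 kg m^2; axis through the centre, so I = 0.36963 kg m^2.
Solid sphere: I_cm = (2/5)MR² = (2/5)(0.28)(0.11)² = 0.0013552 kg m^2; centre at d = 0.67 m, so the parallel axis theorem gives I = 0.0013552 + (0.28)(0.67)² = 0.12705 kg m^2.
Total I = 3.827 + 0.36963 + 0.12705 = 4.3237 kg m^2.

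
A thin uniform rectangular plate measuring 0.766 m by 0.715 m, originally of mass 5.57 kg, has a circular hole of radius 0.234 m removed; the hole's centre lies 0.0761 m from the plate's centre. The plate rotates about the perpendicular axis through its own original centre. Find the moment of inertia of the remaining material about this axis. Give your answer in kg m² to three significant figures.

Unpierced body about its centre: I₀ = (1/12)M(a²+b²) = (1/12)(5.57)[(0.766)² + (0.715)²] = 0.50965 kg m².
The removed disk has mass m = M·πr²/(ab) = (5.57)·π(0.234)²/(0.766·0.715) = 1.7495 kg (same uniform areal density).
Its moment of inertia about the rotation axis (parallel-axis theorem): I_hole = (1/2)mr² + md² = (1/2)(1.7495)(0.234)² + (1.7495)(0.0761)² = 0.058028 kg m².
Treating the hole as negative mass, I = I₀ − I_hole = 0.50965 − 0.058028 = 0.45162 kg m².

0.452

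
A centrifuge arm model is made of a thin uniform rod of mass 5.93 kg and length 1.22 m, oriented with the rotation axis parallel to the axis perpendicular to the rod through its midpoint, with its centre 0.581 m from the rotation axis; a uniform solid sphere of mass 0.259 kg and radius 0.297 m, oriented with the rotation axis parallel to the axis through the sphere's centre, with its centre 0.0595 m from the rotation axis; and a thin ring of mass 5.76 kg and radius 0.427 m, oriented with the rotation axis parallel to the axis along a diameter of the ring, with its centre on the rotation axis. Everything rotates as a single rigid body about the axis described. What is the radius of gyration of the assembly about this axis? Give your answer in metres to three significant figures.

0.523

Thin rod: I_cm = (1/12)ML² = (1/12)(5.93)(1.22)² = 0.73552 kg m²; centre at d = 0.581 m, so I = I_cm + Md² gives I = 0.73552 + (5.93)(0.581)² = 2.7373 kg m².
Solid sphere: I_cm = (2/5)MR² = (2/5)(0.259)(0.297)² = 0.0091385 kg m²; centre at d = 0.0595 m, so I = I_cm + Md² gives I = 0.0091385 + (0.259)(0.0595)² = 0.010055 kg m².
Thin ring: I_cm = (1/2)MR² = (1/2)(5.76)(0.427)² = 0.52511 kg m²; axis through the centre, so I = 0.52511 kg m².
Total I = 3.2724 kg m²; total mass M = 11.949 kg.
k = √(I/M) = √(3.2724/11.949) = 0.52332 m.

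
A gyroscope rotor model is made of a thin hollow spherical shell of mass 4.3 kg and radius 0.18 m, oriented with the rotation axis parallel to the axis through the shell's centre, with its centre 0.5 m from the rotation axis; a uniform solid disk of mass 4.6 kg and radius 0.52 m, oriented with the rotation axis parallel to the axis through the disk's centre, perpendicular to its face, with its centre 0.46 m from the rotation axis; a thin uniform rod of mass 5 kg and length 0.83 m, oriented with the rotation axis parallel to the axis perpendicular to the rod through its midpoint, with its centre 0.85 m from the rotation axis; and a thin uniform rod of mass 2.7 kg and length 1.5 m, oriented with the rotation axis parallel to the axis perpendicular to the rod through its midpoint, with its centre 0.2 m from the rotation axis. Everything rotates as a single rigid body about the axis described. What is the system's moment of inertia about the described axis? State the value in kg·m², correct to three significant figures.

Spherical shell: I_cm = (2/3)MR² = (2/3)(4.3)(0.18)² = 0.09288 kg·m²; centre at d = 0.5 m, so the parallel axis theorem gives I = 0.09288 + (4.3)(0.5)² = 1.1679 kg·m².
Solid disk: I_cm = (1/2)MR² = (1/2)(4.6)(0.52)² = 0.62192 kg·m²; centre at d = 0.46 m, so the parallel axis theorem gives I = 0.62192 + (4.6)(0.46)² = 1.5953 kg·m².
Thin rod: I_cm = (1/12)ML² = (1/12)(5)(0.83)² = 0.28704 kg·m²; centre at d = 0.85 m, so the parallel axis theorem gives I = 0.28704 + (5)(0.85)² = 3.8995 kg·m².
Thin rod: I_cm = (1/12)ML² = (1/12)(2.7)(1.5)² = 0.50625 kg·m²; centre at d = 0.2 m, so the parallel axis theorem gives I = 0.50625 + (2.7)(0.2)² = 0.61425 kg·m².
Total I = 1.1679 + 1.5953 + 3.8995 + 0.61425 = 7.277 kg·m².

7.28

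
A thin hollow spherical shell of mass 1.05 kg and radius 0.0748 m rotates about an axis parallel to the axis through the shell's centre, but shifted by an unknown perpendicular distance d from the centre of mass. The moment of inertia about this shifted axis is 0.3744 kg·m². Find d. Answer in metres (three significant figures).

About the centre-of-mass axis, I_cm = (2/3)MR² = (2/3)(1.05)(0.0748)² = 0.0039165 kg·m².
Parallel axis theorem: I = I_cm + Md², so Md² = 0.3744 − 0.0039165 = 0.37048 kg·m².
d = √(0.37048 / 1.05) = 0.594 m.

0.594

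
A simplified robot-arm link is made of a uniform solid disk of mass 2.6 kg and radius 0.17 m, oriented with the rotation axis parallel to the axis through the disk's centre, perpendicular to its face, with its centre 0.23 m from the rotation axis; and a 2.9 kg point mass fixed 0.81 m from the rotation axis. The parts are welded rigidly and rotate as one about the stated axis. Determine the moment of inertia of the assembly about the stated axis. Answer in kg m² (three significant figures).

Solid disk: I_cm = (1/2)MR² = (1/2)(2.6)(0.17)² = 0.03757 kg m²; centre at d = 0.23 m, so I = I_cm + Md² gives I = 0.03757 + (2.6)(0.23)² = 0.17511 kg m².
Point mass: I_cm = 0; centre at d = 0.81 m, so I = I_cm + Md² gives I = 0 + (2.9)(0.81)² = 1.9027 kg m².
Total I = 0.17511 + 1.9027 = 2.0778 kg m².

2.08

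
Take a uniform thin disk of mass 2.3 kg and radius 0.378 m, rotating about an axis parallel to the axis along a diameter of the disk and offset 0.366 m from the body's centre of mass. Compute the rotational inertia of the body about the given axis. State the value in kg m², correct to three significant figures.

0.390

I_cm = (1/4)MR² = (1/4)(2.3)(0.378)² = 0.082158 kg m²; centre at d = 0.366 m, so I = I_cm + Md² gives I = 0.082158 + (2.3)(0.366)² = 0.39026 kg m².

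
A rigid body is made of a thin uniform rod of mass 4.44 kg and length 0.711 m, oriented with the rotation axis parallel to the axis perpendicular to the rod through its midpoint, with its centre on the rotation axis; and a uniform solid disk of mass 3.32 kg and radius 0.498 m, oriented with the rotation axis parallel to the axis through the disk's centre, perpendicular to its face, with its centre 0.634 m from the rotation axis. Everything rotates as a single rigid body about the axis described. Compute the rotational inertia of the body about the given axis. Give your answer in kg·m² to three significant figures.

Thin rod: I_cm = (1/12)ML² = (1/12)(4.44)(0.711)² = 0.18704 kg·m²; axis through the centre, so I = 0.18704 kg·m².
Solid disk: I_cm = (1/2)MR² = (1/2)(3.32)(0.498)² = 0.41169 kg·m²; centre at d = 0.634 m, so I = I_cm + Md² gives I = 0.41169 + (3.32)(0.634)² = 1.7462 kg·m².
Total I = 0.18704 + 1.7462 = 1.9332 kg·m².

1.93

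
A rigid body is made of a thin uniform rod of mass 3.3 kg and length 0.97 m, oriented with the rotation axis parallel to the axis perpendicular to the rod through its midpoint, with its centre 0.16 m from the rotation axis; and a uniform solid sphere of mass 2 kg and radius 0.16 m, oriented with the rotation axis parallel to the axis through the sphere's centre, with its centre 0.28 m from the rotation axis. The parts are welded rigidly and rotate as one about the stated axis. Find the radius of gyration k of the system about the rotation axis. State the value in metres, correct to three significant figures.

Thin rod: I_cm = (1/12)ML² = (1/12)(3.3)(0.97)² = 0.25875 kg m^2; centre at d = 0.16 m, so I = I_cm + Md² gives I = 0.25875 + (3.3)(0.16)² = 0.34323 kg m^2.
Solid sphere: I_cm = (2/5)MR² = (2/5)(2)(0.16)² = 0.02048 kg m^2; centre at d = 0.28 m, so I = I_cm + Md² gives I = 0.02048 + (2)(0.28)² = 0.17728 kg m^2.
Total I = 0.52051 kg m^2; total mass M = 5.3 kg.
k = √(I/M) = √(0.52051/5.3) = 0.31338 m.

0.313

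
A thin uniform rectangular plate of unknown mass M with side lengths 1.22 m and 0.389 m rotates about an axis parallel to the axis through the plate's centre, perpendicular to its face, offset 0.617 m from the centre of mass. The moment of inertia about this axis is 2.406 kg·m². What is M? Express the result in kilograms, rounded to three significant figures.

I = I_cm + Md² = (1/12)M(a²+b²) + Md² = M·[0.0833333·[(1.22)² + (0.389)²] + (0.617)²] = M·0.51733.
So M = 2.406 / 0.51733 = 4.6508 kg.

4.65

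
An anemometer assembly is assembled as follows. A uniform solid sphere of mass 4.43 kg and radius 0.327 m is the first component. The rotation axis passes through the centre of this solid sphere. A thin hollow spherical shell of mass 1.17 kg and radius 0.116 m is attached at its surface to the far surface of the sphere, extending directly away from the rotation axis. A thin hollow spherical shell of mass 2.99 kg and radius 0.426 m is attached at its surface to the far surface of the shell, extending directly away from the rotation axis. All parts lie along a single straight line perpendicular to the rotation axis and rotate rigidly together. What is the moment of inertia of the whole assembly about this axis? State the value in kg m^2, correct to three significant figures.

Solid sphere: I_cm = (2/5)MR² = (2/5)(4.43)(0.327)² = 0.18948 kg m^2; axis through the centre, so I = 0.18948 kg m^2.
Spherical shell: I_cm = (2/3)MR² = (2/3)(1.17)(0.116)² = 0.010496 kg m^2; centre at d = 0.327 + 0.116 = 0.443 m, so the parallel axis theorem gives I = 0.010496 + (1.17)(0.443)² = 0.24011 kg m^2.
Spherical shell: I_cm = (2/3)MR² = (2/3)(2.99)(0.426)² = 0.36174 kg m^2; centre at d = 0.327 + 0.116 + 0.116 + 0.426 = 0.985 m, so the parallel axis theorem gives I = 0.36174 + (2.99)(0.985)² = 3.2627 kg m^2.
Total I = 0.18948 + 0.24011 + 3.2627 = 3.6923 kg m^2.

3.69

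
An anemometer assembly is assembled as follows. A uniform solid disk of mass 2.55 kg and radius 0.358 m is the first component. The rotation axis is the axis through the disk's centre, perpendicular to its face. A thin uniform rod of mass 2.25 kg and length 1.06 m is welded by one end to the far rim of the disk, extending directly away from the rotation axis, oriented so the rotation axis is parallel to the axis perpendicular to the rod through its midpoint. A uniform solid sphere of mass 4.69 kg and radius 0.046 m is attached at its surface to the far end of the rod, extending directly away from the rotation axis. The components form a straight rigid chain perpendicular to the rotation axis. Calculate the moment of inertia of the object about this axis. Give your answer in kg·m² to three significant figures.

Solid disk: I_cm = (1/2)MR² = (1/2)(2.55)(0.358)² = 0.16341 kg·m²; axis through the centre, so I = 0.16341 kg·m².
Thin rod: I_cm = (1/12)ML² = (1/12)(2.25)(1.06)² = 0.21068 kg·m²; centre at d = 0.358 + 0.53 = 0.888 m, so the parallel axis theorem gives I = 0.21068 + (2.25)(0.888)² = 1.9849 kg·m².
Solid sphere: I_cm = (2/5)MR² = (2/5)(4.69)(0.046)² = 0.0039696 kg·m²; centre at d = 0.358 + 0.53 + 0.53 + 0.046 = 1.464 m, so the parallel axis theorem gives I = 0.0039696 + (4.69)(1.464)² = 10.056 kg·m².
Total I = 0.16341 + 1.9849 + 10.056 = 12.204 kg·m².

12.2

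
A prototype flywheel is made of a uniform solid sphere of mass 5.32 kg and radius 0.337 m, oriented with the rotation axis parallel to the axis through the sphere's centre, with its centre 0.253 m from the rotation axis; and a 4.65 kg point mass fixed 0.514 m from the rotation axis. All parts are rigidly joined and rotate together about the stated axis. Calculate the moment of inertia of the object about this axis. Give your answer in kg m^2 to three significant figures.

Solid sphere: I_cm = (2/5)MR² = (2/5)(5.32)(0.337)² = 0.24167 kg m^2; centre at d = 0.253 m, so the parallel axis theorem gives I = 0.24167 + (5.32)(0.253)² = 0.5822 kg m^2.
Point mass: I_cm = 0; centre at d = 0.514 m, so the parallel axis theorem gives I = 0 + (4.65)(0.514)² = 1.2285 kg m^2.
Total I = 0.5822 + 1.2285 = 1.8107 kg m^2.

1.81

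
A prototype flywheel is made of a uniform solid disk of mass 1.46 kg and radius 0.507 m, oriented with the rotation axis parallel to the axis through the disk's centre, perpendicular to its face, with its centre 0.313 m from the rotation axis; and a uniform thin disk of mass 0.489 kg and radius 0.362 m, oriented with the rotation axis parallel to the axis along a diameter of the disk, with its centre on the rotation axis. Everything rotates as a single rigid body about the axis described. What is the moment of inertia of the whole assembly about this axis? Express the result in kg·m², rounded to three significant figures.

0.347

Solid disk: I_cm = (1/2)MR² = (1/2)(1.46)(0.507)² = 0.18765 kg·m²; centre at d = 0.313 m, so I = I_cm + Md² gives I = 0.18765 + (1.46)(0.313)² = 0.33068 kg·m².
Thin disk: I_cm = (1/4)MR² = (1/4)(0.489)(0.362)² = 0.01602 kg·m²; axis through the centre, so I = 0.01602 kg·m².
Total I = 0.33068 + 0.01602 = 0.3467 kg·m².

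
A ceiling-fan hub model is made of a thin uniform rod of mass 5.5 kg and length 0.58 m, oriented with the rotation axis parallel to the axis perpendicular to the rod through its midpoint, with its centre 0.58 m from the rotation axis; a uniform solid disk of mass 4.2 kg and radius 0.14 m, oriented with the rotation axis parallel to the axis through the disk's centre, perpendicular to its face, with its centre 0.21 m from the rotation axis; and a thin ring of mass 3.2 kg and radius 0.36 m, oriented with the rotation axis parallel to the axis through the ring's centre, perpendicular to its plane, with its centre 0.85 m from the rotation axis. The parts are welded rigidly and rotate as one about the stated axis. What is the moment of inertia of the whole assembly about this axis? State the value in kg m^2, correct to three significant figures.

4.96

Thin rod: I_cm = (1/12)ML² = (1/12)(5.5)(0.58)² = 0.15418 kg m^2; centre at d = 0.58 m, so I = I_cm + Md² gives I = 0.15418 + (5.5)(0.58)² = 2.0044 kg m^2.
Solid disk: I_cm = (1/2)MR² = (1/2)(4.2)(0.14)² = 0.04116 kg m^2; centre at d = 0.21 m, so I = I_cm + Md² gives I = 0.04116 + (4.2)(0.21)² = 0.22638 kg m^2.
Thin ring: I_cm = MR² = (3.2)(0.36)² = 0.41472 kg m^2; centre at d = 0.85 m, so I = I_cm + Md² gives I = 0.41472 + (3.2)(0.85)² = 2.7267 kg m^2.
Total I = 2.0044 + 0.22638 + 2.7267 = 4.9575 kg m^2.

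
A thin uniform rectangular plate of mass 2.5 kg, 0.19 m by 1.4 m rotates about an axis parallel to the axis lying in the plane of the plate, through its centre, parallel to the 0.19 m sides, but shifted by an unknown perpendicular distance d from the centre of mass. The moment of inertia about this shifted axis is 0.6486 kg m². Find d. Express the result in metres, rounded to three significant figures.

About the centre-of-mass axis, I_cm = (1/12)Mb² = (1/12)(2.5)(1.4)² = 0.40833 kg m².
Parallel axis theorem: I = I_cm + Md², so Md² = 0.6486 − 0.40833 = 0.24027 kg m².
d = √(0.24027 / 2.5) = 0.31001 m.

0.310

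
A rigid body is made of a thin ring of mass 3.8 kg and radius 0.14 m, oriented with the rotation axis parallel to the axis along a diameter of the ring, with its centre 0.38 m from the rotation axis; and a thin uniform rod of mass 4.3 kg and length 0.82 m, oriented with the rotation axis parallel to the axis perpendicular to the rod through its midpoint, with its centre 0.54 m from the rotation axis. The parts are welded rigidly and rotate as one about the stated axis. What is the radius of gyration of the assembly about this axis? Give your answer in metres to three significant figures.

0.507

Thin ring: I_cm = (1/2)MR² = (1/2)(3.8)(0.14)² = 0.03724 kg m²; centre at d = 0.38 m, so I = I_cm + Md² gives I = 0.03724 + (3.8)(0.38)² = 0.58596 kg m².
Thin rod: I_cm = (1/12)ML² = (1/12)(4.3)(0.82)² = 0.24094 kg m²; centre at d = 0.54 m, so I = I_cm + Md² gives I = 0.24094 + (4.3)(0.54)² = 1.4948 kg m².
Total I = 2.0808 kg m²; total mass M = 8.1 kg.
k = √(I/M) = √(2.0808/8.1) = 0.50684 m.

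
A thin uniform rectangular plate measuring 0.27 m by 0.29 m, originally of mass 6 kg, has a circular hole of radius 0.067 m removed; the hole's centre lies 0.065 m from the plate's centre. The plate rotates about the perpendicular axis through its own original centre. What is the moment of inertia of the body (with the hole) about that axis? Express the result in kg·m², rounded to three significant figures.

0.0715

Unpierced body about its centre: I₀ = (1/12)M(a²+b²) = (1/12)(6)[(0.27)² + (0.29)²] = 0.0785 kg·m².
The removed disk has mass m = M·πr²/(ab) = (6)·π(0.067)²/(0.27·0.29) = 1.0807 kg (same uniform areal density).
Its moment of inertia about the rotation axis (parallel-axis theorem): I_hole = (1/2)mr² + md² = (1/2)(1.0807)(0.067)² + (1.0807)(0.065)² = 0.0069913 kg·m².
Treating the hole as negative mass, I = I₀ − I_hole = 0.0785 − 0.0069913 = 0.071509 kg·m².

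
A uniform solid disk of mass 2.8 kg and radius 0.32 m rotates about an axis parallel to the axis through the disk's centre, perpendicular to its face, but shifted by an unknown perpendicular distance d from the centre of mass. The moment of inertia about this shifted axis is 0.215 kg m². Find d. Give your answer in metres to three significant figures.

0.160

About the centre-of-mass axis, I_cm = (1/2)MR² = (1/2)(2.8)(0.32)² = 0.14336 kg m².
Parallel axis theorem: I = I_cm + Md², so Md² = 0.215 − 0.14336 = 0.07164 kg m².
d = √(0.07164 / 2.8) = 0.15996 m.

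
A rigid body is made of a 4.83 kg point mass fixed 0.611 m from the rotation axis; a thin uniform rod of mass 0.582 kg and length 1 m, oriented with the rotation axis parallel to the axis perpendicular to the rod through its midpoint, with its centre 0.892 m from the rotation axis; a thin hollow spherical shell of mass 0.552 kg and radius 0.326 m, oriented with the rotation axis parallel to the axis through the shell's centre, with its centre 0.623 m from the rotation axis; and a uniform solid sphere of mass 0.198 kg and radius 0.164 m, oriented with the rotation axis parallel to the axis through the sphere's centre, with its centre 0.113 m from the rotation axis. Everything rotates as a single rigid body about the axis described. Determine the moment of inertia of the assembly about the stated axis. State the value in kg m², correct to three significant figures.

Point mass: I_cm = 0; centre at d = 0.611 m, so the parallel axis theorem gives I = 0 + (4.83)(0.611)² = 1.8031 kg m².
Thin rod: I_cm = (1/12)ML² = (1/12)(0.582)(1)² = 0.0485 kg m²; centre at d = 0.892 m, so the parallel axis theorem gives I = 0.0485 + (0.582)(0.892)² = 0.51158 kg m².
Spherical shell: I_cm = (2/3)MR² = (2/3)(0.552)(0.326)² = 0.03911 kg m²; centre at d = 0.623 m, so the parallel axis theorem gives I = 0.03911 + (0.552)(0.623)² = 0.25336 kg m².
Solid sphere: I_cm = (2/5)MR² = (2/5)(0.198)(0.164)² = 0.0021302 kg m²; centre at d = 0.113 m, so the parallel axis theorem gives I = 0.0021302 + (0.198)(0.113)² = 0.0046584 kg m².
Total I = 1.8031 + 0.51158 + 0.25336 + 0.0046584 = 2.5727 kg m².

2.57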